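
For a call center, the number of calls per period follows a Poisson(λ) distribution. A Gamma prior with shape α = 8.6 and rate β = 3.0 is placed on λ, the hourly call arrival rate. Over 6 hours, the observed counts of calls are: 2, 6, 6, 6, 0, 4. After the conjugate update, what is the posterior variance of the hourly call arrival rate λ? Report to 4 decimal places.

0.4025

With a Gamma(shape α, rate β) prior, the Poisson likelihood is conjugate: the posterior is Gamma(α + ΣXᵢ, β + n).
Sum of counts S = 24 over n = 6 hours.
Posterior: Gamma(α+S, β+n) = Gamma(8.6+24, 3.0+6) = Gamma(32.6, 9.0).
Var = α/β² = 32.6/9.0² = 0.4025.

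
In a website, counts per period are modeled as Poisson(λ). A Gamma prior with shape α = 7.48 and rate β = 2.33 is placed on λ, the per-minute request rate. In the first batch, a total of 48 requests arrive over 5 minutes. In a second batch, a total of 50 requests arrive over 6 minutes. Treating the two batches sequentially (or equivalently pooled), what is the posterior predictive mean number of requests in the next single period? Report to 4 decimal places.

7.9130

With a Gamma(shape α, rate β) prior, the Poisson likelihood is conjugate: the posterior is Gamma(α + ΣXᵢ, β + n).
After batch 1: Gamma(α+S, β+n) = Gamma(7.48+48, 2.33+5) = Gamma(55.48, 7.33).
After batch 2: Gamma(α+S, β+n) = Gamma(55.48+50, 7.33+6) = Gamma(105.48, 13.33).
The predictive distribution for one future period is NegBinom with mean α/β = 7.9130.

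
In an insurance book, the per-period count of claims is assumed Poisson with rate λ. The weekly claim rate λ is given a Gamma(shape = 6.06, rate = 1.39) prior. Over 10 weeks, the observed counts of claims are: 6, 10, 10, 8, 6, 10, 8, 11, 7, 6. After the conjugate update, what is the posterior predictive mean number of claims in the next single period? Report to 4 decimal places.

With a Gamma(shape α, rate β) prior, the Poisson likelihood is conjugate: the posterior is Gamma(α + ΣXᵢ, β + n).
Sum of counts S = 82 over n = 10 weeks.
Posterior: Gamma(α+S, β+n) = Gamma(6.06+82, 1.39+10) = Gamma(88.06, 11.39).
The predictive distribution for one future period is NegBinom with mean α/β = 7.7313.

7.7313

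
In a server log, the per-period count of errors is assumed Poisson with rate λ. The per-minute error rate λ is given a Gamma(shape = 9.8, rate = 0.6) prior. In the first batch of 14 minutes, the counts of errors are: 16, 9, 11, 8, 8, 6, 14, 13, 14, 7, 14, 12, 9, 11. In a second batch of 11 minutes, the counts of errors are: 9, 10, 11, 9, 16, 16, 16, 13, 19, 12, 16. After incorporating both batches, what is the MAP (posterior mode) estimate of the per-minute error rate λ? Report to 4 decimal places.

12.0234

With a Gamma(shape α, rate β) prior, the Poisson likelihood is conjugate: the posterior is Gamma(α + ΣXᵢ, β + n).
Batch 1: sum of counts S = 152 over n = 14 minutes.
After batch 1: Gamma(α+S, β+n) = Gamma(9.8+152, 0.6+14) = Gamma(161.8, 14.6).
Batch 2: sum of counts S = 147 over n = 11 minutes.
After batch 2: Gamma(α+S, β+n) = Gamma(161.8+147, 14.6+11) = Gamma(308.8, 25.6).
Mode of Gamma(α,β) for α≥1 is (α−1)/β = 307.8/25.6 = 12.0234.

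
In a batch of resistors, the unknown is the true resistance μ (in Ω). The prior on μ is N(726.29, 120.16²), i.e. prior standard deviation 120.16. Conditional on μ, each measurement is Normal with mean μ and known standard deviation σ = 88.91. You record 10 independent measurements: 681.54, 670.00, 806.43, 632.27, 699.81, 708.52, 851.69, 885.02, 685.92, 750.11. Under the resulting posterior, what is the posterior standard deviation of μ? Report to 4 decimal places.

For Normal data with known variance σ², a Normal(μ₀, σ₀²) prior on μ is conjugate. Posterior precision = 1/σ₀² + n/σ²; posterior mean is the precision-weighted average of μ₀ and x̄.
σ₀² = 120.16² = 14438.4256, σ² = 88.91² = 7904.9881; σ² + n·σ₀² = 7904.9881 + 10·14438.4256 = 152289.2441.
Posterior precision = 1/σ₀² + n/σ² = 1/14438.4256 + 10/7904.9881 = (σ² + n·σ₀²)/(σ₀²σ²) = 152289.2441/(14438.4256·7904.9881); posterior variance σₙ² = σ₀²σ²/(σ² + n·σ₀²) = 14438.4256·7904.9881/152289.2441 = 749.465816.
Posterior SD = √σₙ² = √(14438.4256·7904.9881/152289.2441) = 27.3764.

27.3764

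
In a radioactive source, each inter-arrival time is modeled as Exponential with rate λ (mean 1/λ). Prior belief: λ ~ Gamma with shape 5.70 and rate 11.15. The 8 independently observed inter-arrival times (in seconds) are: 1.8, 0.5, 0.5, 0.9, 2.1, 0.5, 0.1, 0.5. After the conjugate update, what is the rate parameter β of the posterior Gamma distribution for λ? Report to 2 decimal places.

With a Gamma(shape α, rate β) prior on the exponential rate λ, the posterior after n observations with total T = Σxᵢ is Gamma(α+n, β+T).
Sum of observations T = 6.9 seconds; n = 8.
Posterior: Gamma(5.70+8, 11.15+6.9) = Gamma(13.70, 18.05).
Posterior β = 18.05.

18.05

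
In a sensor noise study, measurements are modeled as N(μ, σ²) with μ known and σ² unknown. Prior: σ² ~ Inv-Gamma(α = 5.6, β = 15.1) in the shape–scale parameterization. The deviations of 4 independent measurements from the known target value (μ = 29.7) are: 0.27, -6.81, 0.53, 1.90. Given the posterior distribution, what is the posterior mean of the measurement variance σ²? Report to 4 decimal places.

With known mean μ and an Inverse-Gamma(α, β) prior on σ², the Normal likelihood is conjugate: posterior is Inv-Gamma(α + n/2, β + Σ(xᵢ−μ)²/2).
Σ(xᵢ−μ)² = (0.27)² + (-6.81)² + (0.53)² + (1.90)² = 50.3399.
Posterior: Inv-Gamma(5.6 + 4/2, 15.1 + 50.3399/2) = Inv-Gamma(7.60, 40.26995).
E[σ²|data] = β/(α−1) = 40.26995/6.60 = 6.1015.

6.1015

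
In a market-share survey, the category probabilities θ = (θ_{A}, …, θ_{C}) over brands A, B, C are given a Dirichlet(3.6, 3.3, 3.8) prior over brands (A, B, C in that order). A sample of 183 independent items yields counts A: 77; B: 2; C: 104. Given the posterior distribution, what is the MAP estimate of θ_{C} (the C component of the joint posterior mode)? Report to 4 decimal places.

The Dirichlet prior is conjugate to the Multinomial likelihood: each posterior αⱼ = prior αⱼ + observed count nⱼ.
Posterior concentration: (80.6, 5.3, 107.8), total = 193.7.
Joint mode component: (α_{C}−1)/(Σα−K) = 106.8/190.7 = 0.5600.

0.5600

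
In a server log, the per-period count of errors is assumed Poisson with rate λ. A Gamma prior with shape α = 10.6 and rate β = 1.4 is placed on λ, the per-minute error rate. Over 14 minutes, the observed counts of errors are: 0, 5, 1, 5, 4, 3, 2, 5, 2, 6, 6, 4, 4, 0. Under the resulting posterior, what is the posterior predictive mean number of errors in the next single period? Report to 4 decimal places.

3.7403

With a Gamma(shape α, rate β) prior, the Poisson likelihood is conjugate: the posterior is Gamma(α + ΣXᵢ, β + n).
Sum of counts S = 47 over n = 14 minutes.
Posterior: Gamma(α+S, β+n) = Gamma(10.6+47, 1.4+14) = Gamma(57.6, 15.4).
The predictive distribution for one future period is NegBinom with mean α/β = 3.7403.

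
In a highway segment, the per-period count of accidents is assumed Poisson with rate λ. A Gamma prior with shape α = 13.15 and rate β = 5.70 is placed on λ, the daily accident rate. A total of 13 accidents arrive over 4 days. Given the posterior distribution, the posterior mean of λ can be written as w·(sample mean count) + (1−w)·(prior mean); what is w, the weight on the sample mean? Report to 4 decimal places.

With a Gamma(shape α, rate β) prior, the Poisson likelihood is conjugate: the posterior is Gamma(α + ΣXᵢ, β + n).
Posterior mean = (α₀+S)/(β₀+n) = [n/(β₀+n)]·(S/n) + [β₀/(β₀+n)]·(α₀/β₀), so only n and β₀ enter the weight.
Weight on data w = n/(β₀+n) = 4/(5.70+4) = 4/9.70 = 0.4124.

0.4124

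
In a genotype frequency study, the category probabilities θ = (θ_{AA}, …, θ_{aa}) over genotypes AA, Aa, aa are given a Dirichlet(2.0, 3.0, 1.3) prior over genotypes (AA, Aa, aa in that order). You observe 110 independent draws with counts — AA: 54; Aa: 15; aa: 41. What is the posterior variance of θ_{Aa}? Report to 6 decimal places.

0.001115

The Dirichlet prior is conjugate to the Multinomial likelihood: each posterior αⱼ = prior αⱼ + observed count nⱼ.
Posterior concentration: (56.0, 18.0, 42.3), total = 116.3.
Var[θ_j] = α_j(Σα−α_j)/((Σα)²(Σα+1)) = 18.0·98.3/(116.3²·117.3) = 0.001115.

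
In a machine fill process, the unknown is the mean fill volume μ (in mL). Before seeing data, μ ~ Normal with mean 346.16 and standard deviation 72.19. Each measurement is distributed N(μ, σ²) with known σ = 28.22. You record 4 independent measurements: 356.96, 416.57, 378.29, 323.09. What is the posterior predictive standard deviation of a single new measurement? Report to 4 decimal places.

31.4346

For Normal data with known variance σ², a Normal(μ₀, σ₀²) prior on μ is conjugate. Posterior precision = 1/σ₀² + n/σ²; posterior mean is the precision-weighted average of μ₀ and x̄.
σ₀² = 72.19² = 5211.3961, σ² = 28.22² = 796.3684; σ² + n·σ₀² = 796.3684 + 4·5211.3961 = 21641.9528.
Posterior precision = 1/σ₀² + n/σ² = 1/5211.3961 + 4/796.3684 = (σ² + n·σ₀²)/(σ₀²σ²) = 21641.9528/(5211.3961·796.3684); posterior variance σₙ² = σ₀²σ²/(σ² + n·σ₀²) = 5211.3961·796.3684/21641.9528 = 191.766021.
Predictive variance for one new observation = σₙ² + σ² = 5211.3961·796.3684/21641.9528 + 796.3684 = σ²·(σ₀² + 21641.9528)/21641.9528 = 796.3684·26853.3489/21641.9528 = 988.134421; SD = √(796.3684·26853.3489/21641.9528) = 31.4346.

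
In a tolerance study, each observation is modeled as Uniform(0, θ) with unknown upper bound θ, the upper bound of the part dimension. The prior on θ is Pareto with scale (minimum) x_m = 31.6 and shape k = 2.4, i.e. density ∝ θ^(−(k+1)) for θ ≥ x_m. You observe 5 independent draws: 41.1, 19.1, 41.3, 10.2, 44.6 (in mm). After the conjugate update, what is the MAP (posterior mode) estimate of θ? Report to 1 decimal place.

A Pareto(scale x_m, shape k) prior on the upper bound θ of Uniform(0, θ) is conjugate: posterior is Pareto(max(x_m, max xᵢ), k + n).
Sample maximum = 44.6; prior scale x_m = 31.6 → posterior scale = max = 44.6.
Posterior shape = 2.4 + 5 = 7.4.
The Pareto density is decreasing on [x_m, ∞), so the mode is x_m = 44.6.

44.6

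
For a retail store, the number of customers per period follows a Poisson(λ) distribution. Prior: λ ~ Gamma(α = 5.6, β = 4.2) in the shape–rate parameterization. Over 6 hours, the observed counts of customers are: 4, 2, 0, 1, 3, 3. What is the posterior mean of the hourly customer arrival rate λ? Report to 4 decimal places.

With a Gamma(shape α, rate β) prior, the Poisson likelihood is conjugate: the posterior is Gamma(α + ΣXᵢ, β + n).
Sum of counts S = 13 over n = 6 hours.
Posterior: Gamma(α+S, β+n) = Gamma(5.6+13, 4.2+6) = Gamma(18.6, 10.2).
Posterior mean = α/β = 18.6/10.2 = 1.8235.

1.8235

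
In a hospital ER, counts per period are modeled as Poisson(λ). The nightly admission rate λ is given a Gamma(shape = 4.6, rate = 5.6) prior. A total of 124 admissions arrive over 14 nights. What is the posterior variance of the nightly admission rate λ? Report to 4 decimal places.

0.3348

With a Gamma(shape α, rate β) prior, the Poisson likelihood is conjugate: the posterior is Gamma(α + ΣXᵢ, β + n).
Posterior: Gamma(α+S, β+n) = Gamma(4.6+124, 5.6+14) = Gamma(128.6, 19.6).
Var = α/β² = 128.6/19.6² = 0.3348.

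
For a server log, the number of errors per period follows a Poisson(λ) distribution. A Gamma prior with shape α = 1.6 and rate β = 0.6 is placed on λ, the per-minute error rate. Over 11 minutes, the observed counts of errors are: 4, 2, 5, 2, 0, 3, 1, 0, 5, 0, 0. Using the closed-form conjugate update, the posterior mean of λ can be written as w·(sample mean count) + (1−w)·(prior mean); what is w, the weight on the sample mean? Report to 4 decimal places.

0.9483

With a Gamma(shape α, rate β) prior, the Poisson likelihood is conjugate: the posterior is Gamma(α + ΣXᵢ, β + n).
Posterior mean = (α₀+S)/(β₀+n) = [n/(β₀+n)]·(S/n) + [β₀/(β₀+n)]·(α₀/β₀), so only n and β₀ enter the weight.
Weight on data w = n/(β₀+n) = 11/(0.6+11) = 11/11.6 = 0.9483.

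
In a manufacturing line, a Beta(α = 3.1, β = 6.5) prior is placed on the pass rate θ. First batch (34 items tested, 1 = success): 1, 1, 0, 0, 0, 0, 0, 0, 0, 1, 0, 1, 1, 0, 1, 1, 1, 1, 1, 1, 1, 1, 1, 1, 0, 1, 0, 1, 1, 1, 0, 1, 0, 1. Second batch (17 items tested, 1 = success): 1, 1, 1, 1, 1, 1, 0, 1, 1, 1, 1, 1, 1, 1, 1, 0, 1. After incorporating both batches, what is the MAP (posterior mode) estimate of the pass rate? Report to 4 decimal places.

The Beta prior is conjugate to a Binomial/Bernoulli likelihood; the update adds successes to α and failures to β.
After batch 1: Beta(3.1+21, 6.5+13) = Beta(24.1, 19.5).
After batch 2: Beta(24.1+15, 19.5+2) = Beta(39.1, 21.5).
Mode of Beta(a,b) for a,b>1 is (a−1)/(a+b−2) = 38.1/58.6 = 0.6502.

0.6502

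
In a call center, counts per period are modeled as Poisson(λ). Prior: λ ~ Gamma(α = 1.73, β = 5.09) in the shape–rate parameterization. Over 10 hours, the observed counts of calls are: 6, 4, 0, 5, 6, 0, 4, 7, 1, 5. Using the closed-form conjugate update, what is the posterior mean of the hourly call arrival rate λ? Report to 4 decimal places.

With a Gamma(shape α, rate β) prior, the Poisson likelihood is conjugate: the posterior is Gamma(α + ΣXᵢ, β + n).
Sum of counts S = 38 over n = 10 hours.
Posterior: Gamma(α+S, β+n) = Gamma(1.73+38, 5.09+10) = Gamma(39.73, 15.09).
Posterior mean = α/β = 39.73/15.09 = 2.6329.

2.6329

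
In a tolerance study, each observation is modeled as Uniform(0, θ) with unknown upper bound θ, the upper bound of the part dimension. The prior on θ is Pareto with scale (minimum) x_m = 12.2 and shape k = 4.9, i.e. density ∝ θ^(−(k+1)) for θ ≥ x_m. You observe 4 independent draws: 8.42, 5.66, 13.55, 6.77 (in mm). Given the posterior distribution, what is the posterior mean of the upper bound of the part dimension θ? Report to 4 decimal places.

A Pareto(scale x_m, shape k) prior on the upper bound θ of Uniform(0, θ) is conjugate: posterior is Pareto(max(x_m, max xᵢ), k + n).
Sample maximum = 13.55; prior scale x_m = 12.2 → posterior scale = max = 13.55.
Posterior shape = 4.9 + 4 = 8.9.
E[θ|data] = k·x_m/(k−1) = 8.9·13.55/7.9 = 15.2652.

15.2652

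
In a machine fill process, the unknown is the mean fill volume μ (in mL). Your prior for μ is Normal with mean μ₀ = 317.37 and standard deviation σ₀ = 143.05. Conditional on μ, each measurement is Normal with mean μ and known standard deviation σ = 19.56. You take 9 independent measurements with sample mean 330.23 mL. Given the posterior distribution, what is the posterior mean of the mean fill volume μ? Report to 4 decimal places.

330.2033

For Normal data with known variance σ², a Normal(μ₀, σ₀²) prior on μ is conjugate. Posterior precision = 1/σ₀² + n/σ²; posterior mean is the precision-weighted average of μ₀ and x̄.
n·x̄ = 9·330.23 = 2972.07.
σ₀² = 143.05² = 20463.3025, σ² = 19.56² = 382.5936; σ² + n·σ₀² = 382.5936 + 9·20463.3025 = 184552.3161.
Posterior mean = (μ₀/σ₀² + n·x̄/σ²)/(1/σ₀² + n/σ²) = (σ²·μ₀ + σ₀²·n·x̄)/(σ² + n·σ₀²) = (382.5936·317.37 + 20463.3025·2972.07)/184552.3161 = 60939791.192007/184552.3161 = 330.2033.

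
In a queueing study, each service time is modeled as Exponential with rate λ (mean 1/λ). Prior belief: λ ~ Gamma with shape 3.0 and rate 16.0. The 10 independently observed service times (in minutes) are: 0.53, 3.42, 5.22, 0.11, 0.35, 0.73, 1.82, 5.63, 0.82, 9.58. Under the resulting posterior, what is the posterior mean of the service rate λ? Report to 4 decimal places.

With a Gamma(shape α, rate β) prior on the exponential rate λ, the posterior after n observations with total T = Σxᵢ is Gamma(α+n, β+T).
Sum of observations T = 28.21 minutes; n = 10.
Posterior: Gamma(3.0+10, 16.0+28.21) = Gamma(13.0, 44.21).
Posterior mean of λ = α/β = 13.0/44.21 = 0.2941.

0.2941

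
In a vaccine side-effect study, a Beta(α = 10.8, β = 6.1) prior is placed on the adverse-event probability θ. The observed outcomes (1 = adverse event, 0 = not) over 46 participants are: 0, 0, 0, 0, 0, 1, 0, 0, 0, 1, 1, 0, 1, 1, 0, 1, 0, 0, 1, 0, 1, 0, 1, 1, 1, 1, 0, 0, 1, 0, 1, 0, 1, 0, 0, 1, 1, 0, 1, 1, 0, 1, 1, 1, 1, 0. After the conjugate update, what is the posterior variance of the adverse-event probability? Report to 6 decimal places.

0.003891

The Beta prior is conjugate to a Binomial/Bernoulli likelihood; the update adds successes to α and failures to β.
Posterior: Beta(α+k, β+n−k) = Beta(10.8+23, 6.1+23) = Beta(33.8, 29.1).
Var = αβ/((α+β)²(α+β+1)) = 33.8·29.1/(62.9²·63.9) = 0.003891.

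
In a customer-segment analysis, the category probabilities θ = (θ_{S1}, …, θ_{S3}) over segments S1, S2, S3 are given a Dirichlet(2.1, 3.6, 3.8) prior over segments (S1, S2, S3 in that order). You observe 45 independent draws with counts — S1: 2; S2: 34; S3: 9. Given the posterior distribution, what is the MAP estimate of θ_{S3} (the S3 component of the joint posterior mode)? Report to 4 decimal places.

0.2291

The Dirichlet prior is conjugate to the Multinomial likelihood: each posterior αⱼ = prior αⱼ + observed count nⱼ.
Posterior concentration: (4.1, 37.6, 12.8), total = 54.5.
Joint mode component: (α_{S3}−1)/(Σα−K) = 11.8/51.5 = 0.2291.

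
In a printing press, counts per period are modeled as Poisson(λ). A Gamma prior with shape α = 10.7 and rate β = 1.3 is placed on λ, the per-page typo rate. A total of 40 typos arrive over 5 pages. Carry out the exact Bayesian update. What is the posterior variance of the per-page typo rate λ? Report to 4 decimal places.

With a Gamma(shape α, rate β) prior, the Poisson likelihood is conjugate: the posterior is Gamma(α + ΣXᵢ, β + n).
Posterior: Gamma(α+S, β+n) = Gamma(10.7+40, 1.3+5) = Gamma(50.7, 6.3).
Var = α/β² = 50.7/6.3² = 1.2774.

1.2774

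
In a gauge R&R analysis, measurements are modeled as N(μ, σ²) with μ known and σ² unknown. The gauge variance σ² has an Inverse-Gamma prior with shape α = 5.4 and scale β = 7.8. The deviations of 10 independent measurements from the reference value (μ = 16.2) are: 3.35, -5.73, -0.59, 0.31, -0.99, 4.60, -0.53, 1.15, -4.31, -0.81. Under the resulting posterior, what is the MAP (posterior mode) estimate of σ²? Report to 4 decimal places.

With known mean μ and an Inverse-Gamma(α, β) prior on σ², the Normal likelihood is conjugate: posterior is Inv-Gamma(α + n/2, β + Σ(xᵢ−μ)²/2).
Σ(xᵢ−μ)² = (3.35)² + (-5.73)² + (-0.59)² + (0.31)² + (-0.99)² + (4.60)² + (-0.53)² + (1.15)² + (-4.31)² + (-0.81)² = 87.4753.
Posterior: Inv-Gamma(5.4 + 10/2, 7.8 + 87.4753/2) = Inv-Gamma(10.40, 51.53765).
Mode = β/(α+1) = 51.53765/11.40 = 4.5208.

4.5208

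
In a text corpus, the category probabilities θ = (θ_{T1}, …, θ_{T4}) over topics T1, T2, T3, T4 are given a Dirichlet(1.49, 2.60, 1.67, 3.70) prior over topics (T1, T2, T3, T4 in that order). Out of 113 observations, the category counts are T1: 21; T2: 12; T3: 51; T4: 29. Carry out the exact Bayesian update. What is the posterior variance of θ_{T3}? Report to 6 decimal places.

0.001985

The Dirichlet prior is conjugate to the Multinomial likelihood: each posterior αⱼ = prior αⱼ + observed count nⱼ.
Posterior concentration: (22.49, 14.60, 52.67, 32.70), total = 122.46.
Var[θ_j] = α_j(Σα−α_j)/((Σα)²(Σα+1)) = 52.67·69.79/(122.46²·123.46) = 0.001985.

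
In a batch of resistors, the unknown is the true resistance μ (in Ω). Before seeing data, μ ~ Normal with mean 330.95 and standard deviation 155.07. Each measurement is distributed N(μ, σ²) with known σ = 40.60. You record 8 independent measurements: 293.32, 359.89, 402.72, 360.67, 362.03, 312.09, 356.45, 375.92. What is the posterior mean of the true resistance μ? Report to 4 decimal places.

For Normal data with known variance σ², a Normal(μ₀, σ₀²) prior on μ is conjugate. Posterior precision = 1/σ₀² + n/σ²; posterior mean is the precision-weighted average of μ₀ and x̄.
Σxᵢ = 293.32 + 359.89 + 402.72 + 360.67 + 362.03 + 312.09 + 356.45 + 375.92 = 2823.09, so n·x̄ = 2823.09.
σ₀² = 155.07² = 24046.7049, σ² = 40.60² = 1648.36; σ² + n·σ₀² = 1648.36 + 8·24046.7049 = 194021.9992.
Posterior mean = (μ₀/σ₀² + n·x̄/σ²)/(1/σ₀² + n/σ²) = (σ²·μ₀ + σ₀²·n·x̄)/(σ² + n·σ₀²) = (1648.36·330.95 + 24046.7049·2823.09)/194021.9992 = 68431536.878141/194021.9992 = 352.6999.

352.6999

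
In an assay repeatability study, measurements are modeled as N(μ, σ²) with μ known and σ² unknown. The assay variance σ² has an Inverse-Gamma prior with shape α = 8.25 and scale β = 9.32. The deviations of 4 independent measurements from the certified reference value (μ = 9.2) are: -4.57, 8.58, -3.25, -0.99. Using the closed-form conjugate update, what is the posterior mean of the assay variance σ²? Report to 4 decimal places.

6.7397

With known mean μ and an Inverse-Gamma(α, β) prior on σ², the Normal likelihood is conjugate: posterior is Inv-Gamma(α + n/2, β + Σ(xᵢ−μ)²/2).
Σ(xᵢ−μ)² = (-4.57)² + (8.58)² + (-3.25)² + (-0.99)² = 106.0439.
Posterior: Inv-Gamma(8.25 + 4/2, 9.32 + 106.0439/2) = Inv-Gamma(10.25, 62.34195).
E[σ²|data] = β/(α−1) = 62.34195/9.25 = 6.7397.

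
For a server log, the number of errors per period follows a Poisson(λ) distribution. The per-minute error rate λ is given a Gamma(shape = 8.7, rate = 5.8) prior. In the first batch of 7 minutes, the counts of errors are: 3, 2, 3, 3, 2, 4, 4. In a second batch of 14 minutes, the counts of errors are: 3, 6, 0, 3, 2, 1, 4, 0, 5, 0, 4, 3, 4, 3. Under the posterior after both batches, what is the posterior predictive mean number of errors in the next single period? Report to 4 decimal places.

2.5261

With a Gamma(shape α, rate β) prior, the Poisson likelihood is conjugate: the posterior is Gamma(α + ΣXᵢ, β + n).
Batch 1: sum of counts S = 21 over n = 7 minutes.
After batch 1: Gamma(α+S, β+n) = Gamma(8.7+21, 5.8+7) = Gamma(29.7, 12.8).
Batch 2: sum of counts S = 38 over n = 14 minutes.
After batch 2: Gamma(α+S, β+n) = Gamma(29.7+38, 12.8+14) = Gamma(67.7, 26.8).
The predictive distribution for one future period is NegBinom with mean α/β = 2.5261.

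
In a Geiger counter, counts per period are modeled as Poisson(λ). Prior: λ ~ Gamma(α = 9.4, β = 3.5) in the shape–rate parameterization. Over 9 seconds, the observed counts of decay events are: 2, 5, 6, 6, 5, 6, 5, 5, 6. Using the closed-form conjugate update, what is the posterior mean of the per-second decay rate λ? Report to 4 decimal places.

4.4320

With a Gamma(shape α, rate β) prior, the Poisson likelihood is conjugate: the posterior is Gamma(α + ΣXᵢ, β + n).
Sum of counts S = 46 over n = 9 seconds.
Posterior: Gamma(α+S, β+n) = Gamma(9.4+46, 3.5+9) = Gamma(55.4, 12.5).
Posterior mean = α/β = 55.4/12.5 = 4.4320.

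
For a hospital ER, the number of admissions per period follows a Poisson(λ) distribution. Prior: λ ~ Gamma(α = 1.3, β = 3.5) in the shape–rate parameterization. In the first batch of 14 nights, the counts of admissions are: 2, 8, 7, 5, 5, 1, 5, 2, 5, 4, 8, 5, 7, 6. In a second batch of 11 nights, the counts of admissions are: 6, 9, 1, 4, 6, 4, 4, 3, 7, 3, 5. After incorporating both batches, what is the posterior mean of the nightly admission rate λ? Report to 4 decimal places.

With a Gamma(shape α, rate β) prior, the Poisson likelihood is conjugate: the posterior is Gamma(α + ΣXᵢ, β + n).
Batch 1: sum of counts S = 70 over n = 14 nights.
After batch 1: Gamma(α+S, β+n) = Gamma(1.3+70, 3.5+14) = Gamma(71.3, 17.5).
Batch 2: sum of counts S = 52 over n = 11 nights.
After batch 2: Gamma(α+S, β+n) = Gamma(71.3+52, 17.5+11) = Gamma(123.3, 28.5).
Posterior mean = α/β = 123.3/28.5 = 4.3263.

4.3263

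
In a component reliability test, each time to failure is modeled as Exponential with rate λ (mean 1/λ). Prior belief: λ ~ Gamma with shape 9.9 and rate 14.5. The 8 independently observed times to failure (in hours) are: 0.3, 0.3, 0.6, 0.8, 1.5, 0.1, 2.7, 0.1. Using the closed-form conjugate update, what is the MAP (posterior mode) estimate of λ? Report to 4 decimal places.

With a Gamma(shape α, rate β) prior on the exponential rate λ, the posterior after n observations with total T = Σxᵢ is Gamma(α+n, β+T).
Sum of observations T = 6.4 hours; n = 8.
Posterior: Gamma(9.9+8, 14.5+6.4) = Gamma(17.9, 20.9).
Mode = (α−1)/β = 0.8086.

0.8086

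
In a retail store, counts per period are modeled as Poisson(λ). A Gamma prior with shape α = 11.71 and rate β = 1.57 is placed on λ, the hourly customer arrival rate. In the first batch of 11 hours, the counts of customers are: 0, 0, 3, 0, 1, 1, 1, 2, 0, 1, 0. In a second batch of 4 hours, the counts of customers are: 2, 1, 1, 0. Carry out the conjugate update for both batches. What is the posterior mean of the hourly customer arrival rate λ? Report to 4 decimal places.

1.4912

With a Gamma(shape α, rate β) prior, the Poisson likelihood is conjugate: the posterior is Gamma(α + ΣXᵢ, β + n).
Batch 1: sum of counts S = 9 over n = 11 hours.
After batch 1: Gamma(α+S, β+n) = Gamma(11.71+9, 1.57+11) = Gamma(20.71, 12.57).
Batch 2: sum of counts S = 4 over n = 4 hours.
After batch 2: Gamma(α+S, β+n) = Gamma(20.71+4, 12.57+4) = Gamma(24.71, 16.57).
Posterior mean = α/β = 24.71/16.57 = 1.4912.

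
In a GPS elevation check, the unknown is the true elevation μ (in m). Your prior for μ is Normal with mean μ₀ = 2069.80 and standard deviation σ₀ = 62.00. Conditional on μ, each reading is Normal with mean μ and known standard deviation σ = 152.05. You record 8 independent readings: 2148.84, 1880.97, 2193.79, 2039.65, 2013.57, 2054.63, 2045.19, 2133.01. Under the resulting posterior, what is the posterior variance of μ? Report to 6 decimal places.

For Normal data with known variance σ², a Normal(μ₀, σ₀²) prior on μ is conjugate. Posterior precision = 1/σ₀² + n/σ²; posterior mean is the precision-weighted average of μ₀ and x̄.
σ₀² = 62.00² = 3844, σ² = 152.05² = 23119.2025; σ² + n·σ₀² = 23119.2025 + 8·3844 = 53871.2025.
Posterior precision = 1/σ₀² + n/σ² = 1/3844 + 8/23119.2025 = (σ² + n·σ₀²)/(σ₀²σ²) = 53871.2025/(3844·23119.2025); posterior variance σₙ² = σ₀²σ²/(σ² + n·σ₀²) = 3844·23119.2025/53871.2025 = 1649.679426.

1649.679426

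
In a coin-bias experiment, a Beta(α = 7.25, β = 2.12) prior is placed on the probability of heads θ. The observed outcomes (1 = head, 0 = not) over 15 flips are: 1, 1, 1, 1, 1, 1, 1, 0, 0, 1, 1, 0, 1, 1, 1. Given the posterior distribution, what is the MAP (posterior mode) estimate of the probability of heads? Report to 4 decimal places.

0.8158

The Beta prior is conjugate to a Binomial/Bernoulli likelihood; the update adds successes to α and failures to β.
Posterior: Beta(α+k, β+n−k) = Beta(7.25+12, 2.12+3) = Beta(19.25, 5.12).
Mode of Beta(a,b) for a,b>1 is (a−1)/(a+b−2) = 18.25/22.37 = 0.8158.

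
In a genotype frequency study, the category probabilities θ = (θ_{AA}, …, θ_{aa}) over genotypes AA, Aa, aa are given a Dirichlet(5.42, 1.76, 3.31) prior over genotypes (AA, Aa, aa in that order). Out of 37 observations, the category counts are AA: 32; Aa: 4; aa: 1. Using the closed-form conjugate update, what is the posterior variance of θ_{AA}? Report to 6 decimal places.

0.003446

The Dirichlet prior is conjugate to the Multinomial likelihood: each posterior αⱼ = prior αⱼ + observed count nⱼ.
Posterior concentration: (37.42, 5.76, 4.31), total = 47.49.
Var[θ_j] = α_j(Σα−α_j)/((Σα)²(Σα+1)) = 37.42·10.07/(47.49²·48.49) = 0.003446.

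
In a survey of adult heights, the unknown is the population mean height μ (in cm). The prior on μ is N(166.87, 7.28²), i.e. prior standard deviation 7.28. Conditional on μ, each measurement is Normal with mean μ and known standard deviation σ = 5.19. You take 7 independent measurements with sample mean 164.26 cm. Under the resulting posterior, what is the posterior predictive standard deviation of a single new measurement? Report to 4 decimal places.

5.5248

For Normal data with known variance σ², a Normal(μ₀, σ₀²) prior on μ is conjugate. Posterior precision = 1/σ₀² + n/σ²; posterior mean is the precision-weighted average of μ₀ and x̄.
σ₀² = 7.28² = 52.9984, σ² = 5.19² = 26.9361; σ² + n·σ₀² = 26.9361 + 7·52.9984 = 397.9249.
Posterior precision = 1/σ₀² + n/σ² = 1/52.9984 + 7/26.9361 = (σ² + n·σ₀²)/(σ₀²σ²) = 397.9249/(52.9984·26.9361); posterior variance σₙ² = σ₀²σ²/(σ² + n·σ₀²) = 52.9984·26.9361/397.9249 = 3.587537.
Predictive variance for one new observation = σₙ² + σ² = 52.9984·26.9361/397.9249 + 26.9361 = σ²·(σ₀² + 397.9249)/397.9249 = 26.9361·450.9233/397.9249 = 30.523637; SD = √(26.9361·450.9233/397.9249) = 5.5248.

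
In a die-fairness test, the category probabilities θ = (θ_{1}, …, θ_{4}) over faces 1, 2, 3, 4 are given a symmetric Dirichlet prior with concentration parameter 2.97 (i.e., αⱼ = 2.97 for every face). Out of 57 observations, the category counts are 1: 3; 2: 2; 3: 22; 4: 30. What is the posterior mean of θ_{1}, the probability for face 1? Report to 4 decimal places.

0.0867

The Dirichlet prior is conjugate to the Multinomial likelihood: each posterior αⱼ = prior αⱼ + observed count nⱼ.
Posterior concentration: (5.97, 4.97, 24.97, 32.97), total = 68.88.
E[θ_{1}|data] = α_{1}/Σα = 5.97/68.88 = 0.0867.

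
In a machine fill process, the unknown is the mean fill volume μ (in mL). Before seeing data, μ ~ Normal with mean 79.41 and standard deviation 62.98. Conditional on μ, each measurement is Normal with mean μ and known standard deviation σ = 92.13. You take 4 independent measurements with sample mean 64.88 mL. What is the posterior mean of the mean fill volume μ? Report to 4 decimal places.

69.9441

For Normal data with known variance σ², a Normal(μ₀, σ₀²) prior on μ is conjugate. Posterior precision = 1/σ₀² + n/σ²; posterior mean is the precision-weighted average of μ₀ and x̄.
n·x̄ = 4·64.88 = 259.52.
σ₀² = 62.98² = 3966.4804, σ² = 92.13² = 8487.9369; σ² + n·σ₀² = 8487.9369 + 4·3966.4804 = 24353.8585.
Posterior mean = (μ₀/σ₀² + n·x̄/σ²)/(1/σ₀² + n/σ²) = (σ²·μ₀ + σ₀²·n·x̄)/(σ² + n·σ₀²) = (8487.9369·79.41 + 3966.4804·259.52)/24353.8585 = 1703408.062637/24353.8585 = 69.9441.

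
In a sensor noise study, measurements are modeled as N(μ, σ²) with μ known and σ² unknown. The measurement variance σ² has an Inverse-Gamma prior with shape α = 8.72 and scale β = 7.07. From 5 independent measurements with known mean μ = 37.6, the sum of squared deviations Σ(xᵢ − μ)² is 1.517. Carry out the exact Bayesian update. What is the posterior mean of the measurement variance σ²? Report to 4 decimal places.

0.7660

With known mean μ and an Inverse-Gamma(α, β) prior on σ², the Normal likelihood is conjugate: posterior is Inv-Gamma(α + n/2, β + Σ(xᵢ−μ)²/2).
Posterior: Inv-Gamma(8.72 + 5/2, 7.07 + 1.517/2) = Inv-Gamma(11.22, 7.8285).
E[σ²|data] = β/(α−1) = 7.8285/10.22 = 0.7660.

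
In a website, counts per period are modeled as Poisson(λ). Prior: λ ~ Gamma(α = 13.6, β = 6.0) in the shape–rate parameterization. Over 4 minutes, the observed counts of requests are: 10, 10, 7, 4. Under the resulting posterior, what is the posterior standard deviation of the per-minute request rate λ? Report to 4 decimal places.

With a Gamma(shape α, rate β) prior, the Poisson likelihood is conjugate: the posterior is Gamma(α + ΣXᵢ, β + n).
Sum of counts S = 31 over n = 4 minutes.
Posterior: Gamma(α+S, β+n) = Gamma(13.6+31, 6.0+4) = Gamma(44.6, 10.0).
SD = √α/β = √44.6/10.0 = 0.6678.

0.6678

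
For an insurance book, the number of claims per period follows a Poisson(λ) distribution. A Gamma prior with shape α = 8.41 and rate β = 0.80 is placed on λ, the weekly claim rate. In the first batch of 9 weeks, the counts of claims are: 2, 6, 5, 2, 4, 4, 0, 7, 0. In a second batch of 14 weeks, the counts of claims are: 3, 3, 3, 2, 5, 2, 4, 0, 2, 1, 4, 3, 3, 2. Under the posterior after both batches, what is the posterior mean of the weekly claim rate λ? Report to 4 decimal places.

3.1685

With a Gamma(shape α, rate β) prior, the Poisson likelihood is conjugate: the posterior is Gamma(α + ΣXᵢ, β + n).
Batch 1: sum of counts S = 30 over n = 9 weeks.
After batch 1: Gamma(α+S, β+n) = Gamma(8.41+30, 0.80+9) = Gamma(38.41, 9.80).
Batch 2: sum of counts S = 37 over n = 14 weeks.
After batch 2: Gamma(α+S, β+n) = Gamma(38.41+37, 9.80+14) = Gamma(75.41, 23.80).
Posterior mean = α/β = 75.41/23.80 = 3.1685.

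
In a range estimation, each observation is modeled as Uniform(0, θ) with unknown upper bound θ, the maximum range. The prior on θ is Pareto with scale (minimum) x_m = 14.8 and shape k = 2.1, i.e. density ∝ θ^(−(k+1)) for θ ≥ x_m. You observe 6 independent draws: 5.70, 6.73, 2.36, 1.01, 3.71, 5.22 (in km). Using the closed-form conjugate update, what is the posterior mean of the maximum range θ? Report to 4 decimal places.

A Pareto(scale x_m, shape k) prior on the upper bound θ of Uniform(0, θ) is conjugate: posterior is Pareto(max(x_m, max xᵢ), k + n).
Sample maximum = 6.73; prior scale x_m = 14.8 → posterior scale = max = 14.80.
Posterior shape = 2.1 + 6 = 8.1.
E[θ|data] = k·x_m/(k−1) = 8.1·14.80/7.1 = 16.8845.

16.8845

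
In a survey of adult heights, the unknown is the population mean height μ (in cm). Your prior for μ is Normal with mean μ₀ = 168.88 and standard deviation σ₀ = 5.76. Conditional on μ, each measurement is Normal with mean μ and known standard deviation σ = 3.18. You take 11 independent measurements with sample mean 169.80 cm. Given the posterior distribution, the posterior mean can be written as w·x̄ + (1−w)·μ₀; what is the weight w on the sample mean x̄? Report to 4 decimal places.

For Normal data with known variance σ², a Normal(μ₀, σ₀²) prior on μ is conjugate. Posterior precision = 1/σ₀² + n/σ²; posterior mean is the precision-weighted average of μ₀ and x̄.
σ₀² = 5.76² = 33.1776, σ² = 3.18² = 10.1124. Prior precision 1/σ₀² = 1/33.1776; data precision n/σ² = 11/10.1124.
w = (n/σ²)/(1/σ₀² + n/σ²) = n·σ₀²/(σ² + n·σ₀²) = 11·33.1776/(10.1124 + 11·33.1776) = 364.9536/375.066 = 0.9730.

0.9730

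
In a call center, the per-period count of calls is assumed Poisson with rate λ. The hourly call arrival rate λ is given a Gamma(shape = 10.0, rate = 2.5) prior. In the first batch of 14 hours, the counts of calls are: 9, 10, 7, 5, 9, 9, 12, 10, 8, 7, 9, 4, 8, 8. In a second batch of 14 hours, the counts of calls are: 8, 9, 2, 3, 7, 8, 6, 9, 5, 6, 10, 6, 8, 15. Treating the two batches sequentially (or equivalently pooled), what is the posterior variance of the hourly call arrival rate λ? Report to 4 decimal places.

0.2440

With a Gamma(shape α, rate β) prior, the Poisson likelihood is conjugate: the posterior is Gamma(α + ΣXᵢ, β + n).
Batch 1: sum of counts S = 115 over n = 14 hours.
After batch 1: Gamma(α+S, β+n) = Gamma(10.0+115, 2.5+14) = Gamma(125.0, 16.5).
Batch 2: sum of counts S = 102 over n = 14 hours.
After batch 2: Gamma(α+S, β+n) = Gamma(125.0+102, 16.5+14) = Gamma(227.0, 30.5).
Var = α/β² = 227.0/30.5² = 0.2440.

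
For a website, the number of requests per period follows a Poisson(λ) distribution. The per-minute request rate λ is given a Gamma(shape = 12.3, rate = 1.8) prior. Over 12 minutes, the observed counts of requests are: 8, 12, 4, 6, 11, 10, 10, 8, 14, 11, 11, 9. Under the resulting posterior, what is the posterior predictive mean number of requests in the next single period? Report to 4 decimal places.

9.1522

With a Gamma(shape α, rate β) prior, the Poisson likelihood is conjugate: the posterior is Gamma(α + ΣXᵢ, β + n).
Sum of counts S = 114 over n = 12 minutes.
Posterior: Gamma(α+S, β+n) = Gamma(12.3+114, 1.8+12) = Gamma(126.3, 13.8).
The predictive distribution for one future period is NegBinom with mean α/β = 9.1522.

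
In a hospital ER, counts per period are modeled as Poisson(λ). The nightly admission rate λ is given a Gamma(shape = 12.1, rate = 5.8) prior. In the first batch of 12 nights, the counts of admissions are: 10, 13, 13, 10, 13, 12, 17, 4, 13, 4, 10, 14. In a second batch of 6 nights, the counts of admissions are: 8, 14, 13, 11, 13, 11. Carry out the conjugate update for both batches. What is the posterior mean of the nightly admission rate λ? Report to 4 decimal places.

With a Gamma(shape α, rate β) prior, the Poisson likelihood is conjugate: the posterior is Gamma(α + ΣXᵢ, β + n).
Batch 1: sum of counts S = 133 over n = 12 nights.
After batch 1: Gamma(α+S, β+n) = Gamma(12.1+133, 5.8+12) = Gamma(145.1, 17.8).
Batch 2: sum of counts S = 70 over n = 6 nights.
After batch 2: Gamma(α+S, β+n) = Gamma(145.1+70, 17.8+6) = Gamma(215.1, 23.8).
Posterior mean = α/β = 215.1/23.8 = 9.0378.

9.0378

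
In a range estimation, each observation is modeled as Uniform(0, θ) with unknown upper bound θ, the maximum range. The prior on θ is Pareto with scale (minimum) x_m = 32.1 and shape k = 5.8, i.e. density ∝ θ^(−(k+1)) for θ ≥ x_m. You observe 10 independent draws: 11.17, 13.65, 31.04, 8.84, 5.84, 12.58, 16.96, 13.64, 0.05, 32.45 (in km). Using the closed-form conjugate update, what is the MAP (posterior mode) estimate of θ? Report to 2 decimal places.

32.45

A Pareto(scale x_m, shape k) prior on the upper bound θ of Uniform(0, θ) is conjugate: posterior is Pareto(max(x_m, max xᵢ), k + n).
Sample maximum = 32.45; prior scale x_m = 32.1 → posterior scale = max = 32.45.
Posterior shape = 5.8 + 10 = 15.8.
The Pareto density is decreasing on [x_m, ∞), so the mode is x_m = 32.45.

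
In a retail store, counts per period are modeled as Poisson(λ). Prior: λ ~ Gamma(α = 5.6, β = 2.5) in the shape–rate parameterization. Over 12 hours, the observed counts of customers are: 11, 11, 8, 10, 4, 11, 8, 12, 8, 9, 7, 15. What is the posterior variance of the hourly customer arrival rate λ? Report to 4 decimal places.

0.5688

With a Gamma(shape α, rate β) prior, the Poisson likelihood is conjugate: the posterior is Gamma(α + ΣXᵢ, β + n).
Sum of counts S = 114 over n = 12 hours.
Posterior: Gamma(α+S, β+n) = Gamma(5.6+114, 2.5+12) = Gamma(119.6, 14.5).
Var = α/β² = 119.6/14.5² = 0.5688.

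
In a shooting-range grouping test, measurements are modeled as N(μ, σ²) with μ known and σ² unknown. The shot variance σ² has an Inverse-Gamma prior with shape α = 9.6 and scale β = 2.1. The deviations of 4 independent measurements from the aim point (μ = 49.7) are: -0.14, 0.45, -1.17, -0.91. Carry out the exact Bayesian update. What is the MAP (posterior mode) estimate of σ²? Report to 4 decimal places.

0.2627

With known mean μ and an Inverse-Gamma(α, β) prior on σ², the Normal likelihood is conjugate: posterior is Inv-Gamma(α + n/2, β + Σ(xᵢ−μ)²/2).
Σ(xᵢ−μ)² = (-0.14)² + (0.45)² + (-1.17)² + (-0.91)² = 2.4191.
Posterior: Inv-Gamma(9.6 + 4/2, 2.1 + 2.4191/2) = Inv-Gamma(11.60, 3.30955).
Mode = β/(α+1) = 3.30955/12.60 = 0.2627.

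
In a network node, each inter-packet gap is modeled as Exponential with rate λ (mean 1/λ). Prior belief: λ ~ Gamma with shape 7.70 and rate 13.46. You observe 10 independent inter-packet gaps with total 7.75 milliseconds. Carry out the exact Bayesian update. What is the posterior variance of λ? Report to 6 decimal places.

With a Gamma(shape α, rate β) prior on the exponential rate λ, the posterior after n observations with total T = Σxᵢ is Gamma(α+n, β+T).
Posterior: Gamma(7.70+10, 13.46+7.75) = Gamma(17.70, 21.21).
Var = α/β² = 0.039345.

0.039345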